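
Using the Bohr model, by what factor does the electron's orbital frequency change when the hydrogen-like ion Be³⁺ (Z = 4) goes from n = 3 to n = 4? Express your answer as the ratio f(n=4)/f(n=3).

27/64

f ∝ Z^2 · n^-3; with Z fixed, f ∝ n^-3.
f(n=4)/f(n=3) = (4/3)^-3 = 27/64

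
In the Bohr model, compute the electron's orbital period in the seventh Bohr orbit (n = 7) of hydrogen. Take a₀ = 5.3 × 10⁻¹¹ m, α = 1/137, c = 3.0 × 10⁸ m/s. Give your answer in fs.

52 fs

r = n²a₀/Z = 7²·5.3 × 10⁻¹¹/1 = 2.6 × 10⁻⁹ m
v = Zαc/n = 1·0.0073·3.0 × 10⁸/7 = 3.1 × 10⁵ m/s
T = 2πr/v = 5.2 × 10⁻¹⁴ s = 52 fs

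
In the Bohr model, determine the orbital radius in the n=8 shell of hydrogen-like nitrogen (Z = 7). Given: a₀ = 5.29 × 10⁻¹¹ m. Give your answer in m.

r_n = n²a₀/Z = 8² × 5.29 × 10⁻¹¹ / 7
    = 64 × 5.29 × 10⁻¹¹ / 7 = 4.84 × 10⁻¹⁰ m

4.84 × 10⁻¹⁰ m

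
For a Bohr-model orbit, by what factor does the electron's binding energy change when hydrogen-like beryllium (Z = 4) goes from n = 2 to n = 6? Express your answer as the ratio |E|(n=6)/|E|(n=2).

|E| ∝ Z^2 · n^-2; with Z fixed, |E| ∝ n^-2.
|E|(n=6)/|E|(n=2) = (6/2)^-2 = 1/9

1/9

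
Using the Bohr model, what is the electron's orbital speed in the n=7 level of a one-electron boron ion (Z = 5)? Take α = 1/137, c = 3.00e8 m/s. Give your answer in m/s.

1.56e6 m/s

v_n = Zαc/n = 5 × 0.00730 × 3.00e8 / 7
    = 1.56e6 m/s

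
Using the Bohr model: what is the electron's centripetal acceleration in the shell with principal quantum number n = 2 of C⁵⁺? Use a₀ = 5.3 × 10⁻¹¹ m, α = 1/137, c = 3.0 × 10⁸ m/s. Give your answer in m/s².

1.2 × 10²⁴ m/s²

r = n²a₀/Z = 3.5 × 10⁻¹¹ m, v = Zαc/n = 6.6 × 10⁶ m/s
a = v²/r = (6.6 × 10⁶)² / 3.5 × 10⁻¹¹ = 1.2 × 10²⁴ m/s²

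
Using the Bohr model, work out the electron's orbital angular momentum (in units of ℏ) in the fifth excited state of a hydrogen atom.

L_n = nℏ, so L/ℏ = n = 6.

6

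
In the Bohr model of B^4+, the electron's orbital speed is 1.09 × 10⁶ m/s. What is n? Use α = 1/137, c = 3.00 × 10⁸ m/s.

10

v_n = Zαc/n ⇒ n = Zαc/v = 5 × 0.00730 × 3.00 × 10⁸ / 1.09 × 10⁶ ≈ 10.04
n = 10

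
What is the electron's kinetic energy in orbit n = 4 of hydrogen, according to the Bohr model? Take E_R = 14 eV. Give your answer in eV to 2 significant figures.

0.88 eV

For a Coulomb orbit the virial theorem gives K = −E_n.
E_n = −E_R·Z²/n², so K = E_R·Z²/n² = 14 × 1²/4² = 0.88 eV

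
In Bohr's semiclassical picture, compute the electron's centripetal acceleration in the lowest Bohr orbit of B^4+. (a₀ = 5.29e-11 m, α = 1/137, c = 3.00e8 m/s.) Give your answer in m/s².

1.13e25 m/s²

r = n²a₀/Z = 1.06e-11 m, v = Zαc/n = 1.09e7 m/s
a = v²/r = (1.09e7)² / 1.06e-11 = 1.13e25 m/s²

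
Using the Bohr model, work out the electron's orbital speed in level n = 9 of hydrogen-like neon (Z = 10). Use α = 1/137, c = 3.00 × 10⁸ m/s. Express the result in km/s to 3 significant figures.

v_n = Zαc/n = 10 × 0.00730 × 3.00 × 10⁸ / 9
    = 2430 km/s

2430 km/s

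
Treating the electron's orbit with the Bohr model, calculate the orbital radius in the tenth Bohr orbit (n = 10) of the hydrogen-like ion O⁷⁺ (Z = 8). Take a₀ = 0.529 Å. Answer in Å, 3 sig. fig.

r_n = n²a₀/Z = 10² × 0.529 / 8
    = 100 × 0.529 / 8 = 6.61 Å

6.61 Å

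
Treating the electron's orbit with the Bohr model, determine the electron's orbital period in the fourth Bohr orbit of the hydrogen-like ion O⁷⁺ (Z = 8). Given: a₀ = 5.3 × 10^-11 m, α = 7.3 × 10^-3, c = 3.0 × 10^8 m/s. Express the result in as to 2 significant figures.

r = n²a₀/Z = 4²·5.3 × 10^-11/8 = 1.1 × 10^-10 m
v = Zαc/n = 8·0.0073·3.0 × 10^8/4 = 4.4 × 10^6 m/s
T = 2πr/v = 1.5 × 10^-16 s = 150 as

150 as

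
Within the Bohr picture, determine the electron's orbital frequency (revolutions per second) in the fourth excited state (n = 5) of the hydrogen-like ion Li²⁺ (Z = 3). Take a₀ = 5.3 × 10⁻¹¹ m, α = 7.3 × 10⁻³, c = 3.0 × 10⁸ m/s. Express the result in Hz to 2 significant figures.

r = n²a₀/Z = 4.4 × 10⁻¹⁰ m, v = Zαc/n = 1.3 × 10⁶ m/s
f = v/(2πr) = 4.7 × 10¹⁴ Hz

4.7 × 10¹⁴ Hz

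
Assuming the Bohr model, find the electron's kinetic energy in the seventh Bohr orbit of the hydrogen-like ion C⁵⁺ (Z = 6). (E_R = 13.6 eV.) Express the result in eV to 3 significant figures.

For a Coulomb orbit the virial theorem gives K = −E_n.
E_n = −E_R·Z²/n², so K = E_R·Z²/n² = 13.6 × 6²/7² = 9.99 eV

9.99 eV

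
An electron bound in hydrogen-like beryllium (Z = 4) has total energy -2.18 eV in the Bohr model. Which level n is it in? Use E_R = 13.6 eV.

E_n = −E_R Z²/n² ⇒ n² = E_R Z²/(−E_n) = 13.6 × 4² / 2.18 ≈ 99.82
n = 10

10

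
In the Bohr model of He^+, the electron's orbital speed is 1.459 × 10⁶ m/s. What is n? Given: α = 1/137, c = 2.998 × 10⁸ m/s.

v_n = Zαc/n ⇒ n = Zαc/v = 2 × 0.007299 × 2.998 × 10⁸ / 1.459 × 10⁶ ≈ 3.00
n = 3

3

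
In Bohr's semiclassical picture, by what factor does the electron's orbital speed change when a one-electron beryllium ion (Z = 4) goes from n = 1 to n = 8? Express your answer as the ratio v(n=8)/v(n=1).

v ∝ Z^1 · n^-1; with Z fixed, v ∝ n^-1.
v(n=8)/v(n=1) = (8/1)^-1 = 1/8

1/8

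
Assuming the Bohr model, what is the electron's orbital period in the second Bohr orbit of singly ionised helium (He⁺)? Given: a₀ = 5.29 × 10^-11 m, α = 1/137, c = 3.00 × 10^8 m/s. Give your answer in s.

r = n²a₀/Z = 2²·5.29 × 10^-11/2 = 1.06 × 10^-10 m
v = Zαc/n = 2·0.00730·3.00 × 10^8/2 = 2.19 × 10^6 m/s
T = 2πr/v = 3.04 × 10^-16 s

3.04 × 10^-16 s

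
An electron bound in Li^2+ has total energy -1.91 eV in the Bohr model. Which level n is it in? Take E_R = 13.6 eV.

8

E_n = −E_R Z²/n² ⇒ n² = E_R Z²/(−E_n) = 13.6 × 3² / 1.91 ≈ 64.08
n = 8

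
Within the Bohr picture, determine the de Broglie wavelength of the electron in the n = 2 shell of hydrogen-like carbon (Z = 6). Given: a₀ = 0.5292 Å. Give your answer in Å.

The Bohr quantisation condition is nλ = 2πr_n.
r_n = n²a₀/Z = 0.3528 Å
λ = 2πr_n/n = 2π·0.3528/2 = 1.108 Å

1.108 Å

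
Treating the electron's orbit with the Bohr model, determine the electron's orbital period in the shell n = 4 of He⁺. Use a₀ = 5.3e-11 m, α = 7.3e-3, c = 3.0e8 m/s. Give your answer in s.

r = n²a₀/Z = 4²·5.3e-11/2 = 4.2e-10 m
v = Zαc/n = 2·0.0073·3.0e8/4 = 1.1e6 m/s
T = 2πr/v = 2.4e-15 s

2.4e-15 s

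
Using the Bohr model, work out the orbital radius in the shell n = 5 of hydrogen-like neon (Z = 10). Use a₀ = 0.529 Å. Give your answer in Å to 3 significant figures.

r_n = n²a₀/Z = 5² × 0.529 / 10
    = 25 × 0.529 / 10 = 1.32 Å

1.32 Å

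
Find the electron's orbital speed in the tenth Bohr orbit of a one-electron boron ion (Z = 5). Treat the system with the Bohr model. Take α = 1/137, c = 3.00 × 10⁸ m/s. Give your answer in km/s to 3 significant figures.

1090 km/s

v_n = Zαc/n = 5 × 0.00730 × 3.00 × 10⁸ / 10
    = 1090 km/s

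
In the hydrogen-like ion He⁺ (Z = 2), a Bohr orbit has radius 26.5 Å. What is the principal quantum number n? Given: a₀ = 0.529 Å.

r_n = n²a₀/Z ⇒ n² = rZ/a₀ = 26.5 × 2 / 0.529 ≈ 100.19
n = 10

10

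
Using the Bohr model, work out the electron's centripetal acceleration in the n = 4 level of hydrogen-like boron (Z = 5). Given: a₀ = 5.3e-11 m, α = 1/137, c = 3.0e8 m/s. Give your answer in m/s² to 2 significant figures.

r = n²a₀/Z = 1.7e-10 m, v = Zαc/n = 2.7e6 m/s
a = v²/r = (2.7e6)² / 1.7e-10 = 4.4e22 m/s²

4.4e22 m/s²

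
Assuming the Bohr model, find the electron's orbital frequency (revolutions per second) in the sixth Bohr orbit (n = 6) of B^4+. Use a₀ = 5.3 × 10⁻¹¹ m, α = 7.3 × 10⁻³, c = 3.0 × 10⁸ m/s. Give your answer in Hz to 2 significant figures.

7.6 × 10¹⁴ Hz

r = n²a₀/Z = 3.8 × 10⁻¹⁰ m, v = Zαc/n = 1.8 × 10⁶ m/s
f = v/(2πr) = 7.6 × 10¹⁴ Hz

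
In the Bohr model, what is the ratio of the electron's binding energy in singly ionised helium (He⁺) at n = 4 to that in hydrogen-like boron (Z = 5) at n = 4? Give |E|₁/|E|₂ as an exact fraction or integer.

|E| ∝ Z^2 · n^-2
|E|₁/|E|₂ = (2/5)^2 · (4/4)^-2 = 4/25

4/25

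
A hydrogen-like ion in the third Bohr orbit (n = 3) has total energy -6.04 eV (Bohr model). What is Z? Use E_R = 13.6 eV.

2

E_n = −E_R Z²/n² ⇒ Z² = −E_n n²/E_R = 6.04 × 3² / 13.6 ≈ 4.00
Z = 2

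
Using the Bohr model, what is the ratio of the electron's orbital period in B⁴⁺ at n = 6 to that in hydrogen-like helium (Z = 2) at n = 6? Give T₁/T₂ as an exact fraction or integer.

4/25

T ∝ Z^-2 · n^3
T₁/T₂ = (5/2)^-2 · (6/6)^3 = 4/25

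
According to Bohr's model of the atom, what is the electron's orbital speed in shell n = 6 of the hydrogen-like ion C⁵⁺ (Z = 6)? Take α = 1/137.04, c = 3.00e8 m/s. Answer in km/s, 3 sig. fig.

v_n = Zαc/n = 6 × 0.00730 × 3.00e8 / 6
    = 2190 km/s

2190 km/s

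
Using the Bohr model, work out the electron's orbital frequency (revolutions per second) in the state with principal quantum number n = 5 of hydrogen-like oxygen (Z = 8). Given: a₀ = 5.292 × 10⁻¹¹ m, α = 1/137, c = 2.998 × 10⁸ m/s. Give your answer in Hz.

3.370 × 10¹⁵ Hz

r = n²a₀/Z = 1.654 × 10⁻¹⁰ m, v = Zαc/n = 3.501 × 10⁶ m/s
f = v/(2πr) = 3.370 × 10¹⁵ Hz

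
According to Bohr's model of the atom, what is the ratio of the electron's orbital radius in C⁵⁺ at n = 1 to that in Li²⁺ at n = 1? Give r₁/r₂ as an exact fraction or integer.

1/2

r ∝ Z^-1 · n^2
r₁/r₂ = (6/3)^-1 · (1/1)^2 = 1/2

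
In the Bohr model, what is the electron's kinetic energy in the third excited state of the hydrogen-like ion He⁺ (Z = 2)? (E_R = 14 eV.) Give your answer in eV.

3.5 eV

For a Coulomb orbit the virial theorem gives K = −E_n.
E_n = −E_R·Z²/n², so K = E_R·Z²/n² = 14 × 2²/4² = 3.5 eV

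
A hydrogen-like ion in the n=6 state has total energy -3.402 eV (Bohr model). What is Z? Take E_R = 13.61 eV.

E_n = −E_R Z²/n² ⇒ Z² = −E_n n²/E_R = 3.402 × 6² / 13.61 ≈ 9.00
Z = 3

3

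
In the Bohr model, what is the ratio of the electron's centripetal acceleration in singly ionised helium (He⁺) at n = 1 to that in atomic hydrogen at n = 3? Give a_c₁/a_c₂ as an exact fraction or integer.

a_c ∝ Z^3 · n^-4
a_c₁/a_c₂ = (2/1)^3 · (1/3)^-4 = 648

648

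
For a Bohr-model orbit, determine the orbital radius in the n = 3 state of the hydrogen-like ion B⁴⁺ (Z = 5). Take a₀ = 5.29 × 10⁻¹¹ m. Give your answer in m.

9.52 × 10⁻¹¹ m

r_n = n²a₀/Z = 3² × 5.29 × 10⁻¹¹ / 5
    = 9 × 5.29 × 10⁻¹¹ / 5 = 9.52 × 10⁻¹¹ m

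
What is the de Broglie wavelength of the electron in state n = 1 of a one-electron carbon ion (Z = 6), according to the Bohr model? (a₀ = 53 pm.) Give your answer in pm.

The Bohr quantisation condition is nλ = 2πr_n.
r_n = n²a₀/Z = 8.8 pm
λ = 2πr_n/n = 2π·8.8/1 = 56 pm

56 pm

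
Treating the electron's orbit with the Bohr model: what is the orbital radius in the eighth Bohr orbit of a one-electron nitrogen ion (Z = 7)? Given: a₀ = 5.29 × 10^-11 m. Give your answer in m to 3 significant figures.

4.84 × 10^-10 m

r_n = n²a₀/Z = 8² × 5.29 × 10^-11 / 7
    = 64 × 5.29 × 10^-11 / 7 = 4.84 × 10^-10 m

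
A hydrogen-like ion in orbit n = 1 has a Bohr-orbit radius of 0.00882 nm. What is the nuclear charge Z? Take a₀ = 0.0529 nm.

r_n = n²a₀/Z ⇒ Z = n²a₀/r = 1² × 0.0529 / 0.00882 ≈ 6.00
Z = 6

6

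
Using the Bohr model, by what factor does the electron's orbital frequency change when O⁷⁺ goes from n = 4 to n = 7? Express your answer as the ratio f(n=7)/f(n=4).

f ∝ Z^2 · n^-3; with Z fixed, f ∝ n^-3.
f(n=7)/f(n=4) = (7/4)^-3 = 64/343

64/343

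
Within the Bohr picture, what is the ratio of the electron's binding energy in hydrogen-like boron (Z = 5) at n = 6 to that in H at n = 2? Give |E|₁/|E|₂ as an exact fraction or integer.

|E| ∝ Z^2 · n^-2
|E|₁/|E|₂ = (5/1)^2 · (6/2)^-2 = 25/9

25/9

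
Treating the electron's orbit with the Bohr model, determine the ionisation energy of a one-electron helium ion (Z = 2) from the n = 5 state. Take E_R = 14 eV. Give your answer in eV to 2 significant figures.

2.2 eV

E_n = −E_R·Z²/n² = −14 × 2²/5² eV = -2.2 eV
Ionisation energy = −E_n = 2.2 eV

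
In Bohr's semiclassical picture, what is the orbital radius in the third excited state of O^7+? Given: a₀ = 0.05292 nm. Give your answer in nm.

r_n = n²a₀/Z = 4² × 0.05292 / 8
    = 16 × 0.05292 / 8 = 0.1058 nm

0.1058 nm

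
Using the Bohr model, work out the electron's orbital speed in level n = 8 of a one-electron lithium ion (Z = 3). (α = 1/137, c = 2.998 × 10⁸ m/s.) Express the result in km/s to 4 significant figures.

820.6 km/s

v_n = Zαc/n = 3 × 0.007299 × 2.998 × 10⁸ / 8
    = 820.6 km/s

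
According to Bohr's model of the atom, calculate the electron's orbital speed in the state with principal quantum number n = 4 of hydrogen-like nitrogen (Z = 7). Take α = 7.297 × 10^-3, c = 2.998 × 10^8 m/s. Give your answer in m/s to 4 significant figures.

v_n = Zαc/n = 7 × 0.007297 × 2.998 × 10^8 / 4
    = 3.828 × 10^6 m/s

3.828 × 10^6 m/s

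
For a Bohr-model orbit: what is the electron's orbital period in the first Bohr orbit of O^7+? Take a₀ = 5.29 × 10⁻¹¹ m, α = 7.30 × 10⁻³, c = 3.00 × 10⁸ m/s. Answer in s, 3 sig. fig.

r = n²a₀/Z = 1²·5.29 × 10⁻¹¹/8 = 6.61 × 10⁻¹² m
v = Zαc/n = 8·0.00730·3.00 × 10⁸/1 = 1.75 × 10⁷ m/s
T = 2πr/v = 2.37 × 10⁻¹⁸ s

2.37 × 10⁻¹⁸ s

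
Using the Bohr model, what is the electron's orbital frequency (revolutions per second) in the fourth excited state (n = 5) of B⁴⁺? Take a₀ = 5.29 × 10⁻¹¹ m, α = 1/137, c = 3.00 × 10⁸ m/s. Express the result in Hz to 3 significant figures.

1.32 × 10¹⁵ Hz

r = n²a₀/Z = 2.64 × 10⁻¹⁰ m, v = Zαc/n = 2.19 × 10⁶ m/s
f = v/(2πr) = 1.32 × 10¹⁵ Hz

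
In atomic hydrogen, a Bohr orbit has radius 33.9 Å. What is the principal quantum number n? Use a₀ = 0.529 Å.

8

r_n = n²a₀/Z ⇒ n² = rZ/a₀ = 33.9 × 1 / 0.529 ≈ 64.08
n = 8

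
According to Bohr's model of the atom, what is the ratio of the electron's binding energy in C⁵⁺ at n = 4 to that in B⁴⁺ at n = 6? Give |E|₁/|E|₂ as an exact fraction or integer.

81/25

|E| ∝ Z^2 · n^-2
|E|₁/|E|₂ = (6/5)^2 · (4/6)^-2 = 81/25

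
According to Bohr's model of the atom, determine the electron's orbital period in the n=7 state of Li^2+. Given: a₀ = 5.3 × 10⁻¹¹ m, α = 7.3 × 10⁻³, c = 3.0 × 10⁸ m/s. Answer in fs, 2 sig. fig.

r = n²a₀/Z = 7²·5.3 × 10⁻¹¹/3 = 8.7 × 10⁻¹⁰ m
v = Zαc/n = 3·0.0073·3.0 × 10⁸/7 = 9.4 × 10⁵ m/s
T = 2πr/v = 5.8 × 10⁻¹⁵ s = 5.8 fs

5.8 fs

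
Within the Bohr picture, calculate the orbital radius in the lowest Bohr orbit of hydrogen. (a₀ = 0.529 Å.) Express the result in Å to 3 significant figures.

0.529 Å

r_n = n²a₀/Z = 1² × 0.529 / 1
    = 1 × 0.529 / 1 = 0.529 Å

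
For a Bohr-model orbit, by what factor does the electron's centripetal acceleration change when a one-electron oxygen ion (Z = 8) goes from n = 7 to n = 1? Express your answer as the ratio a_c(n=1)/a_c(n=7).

a_c ∝ Z^3 · n^-4; with Z fixed, a_c ∝ n^-4.
a_c(n=1)/a_c(n=7) = (1/7)^-4 = 2401

2401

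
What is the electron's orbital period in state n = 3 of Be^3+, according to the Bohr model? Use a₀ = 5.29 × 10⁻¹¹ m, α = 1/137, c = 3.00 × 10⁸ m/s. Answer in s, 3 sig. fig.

r = n²a₀/Z = 3²·5.29 × 10⁻¹¹/4 = 1.19 × 10⁻¹⁰ m
v = Zαc/n = 4·0.00730·3.00 × 10⁸/3 = 2.92 × 10⁶ m/s
T = 2πr/v = 2.56 × 10⁻¹⁶ s

2.56 × 10⁻¹⁶ s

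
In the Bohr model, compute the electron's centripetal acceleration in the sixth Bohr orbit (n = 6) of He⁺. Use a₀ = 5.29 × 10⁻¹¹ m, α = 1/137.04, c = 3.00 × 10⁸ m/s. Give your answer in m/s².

r = n²a₀/Z = 9.52 × 10⁻¹⁰ m, v = Zαc/n = 7.30 × 10⁵ m/s
a = v²/r = (7.30 × 10⁵)² / 9.52 × 10⁻¹⁰ = 5.59 × 10²⁰ m/s²

5.59 × 10²⁰ m/s²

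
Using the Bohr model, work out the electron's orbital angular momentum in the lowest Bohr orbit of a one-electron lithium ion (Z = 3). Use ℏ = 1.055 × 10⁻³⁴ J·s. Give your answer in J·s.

1.055 × 10⁻³⁴ J·s

L_n = nℏ = 1 × 1.055 × 10⁻³⁴ = 1.055 × 10⁻³⁴ J·s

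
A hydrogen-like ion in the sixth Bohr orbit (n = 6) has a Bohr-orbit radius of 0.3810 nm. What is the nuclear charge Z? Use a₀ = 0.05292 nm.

5

r_n = n²a₀/Z ⇒ Z = n²a₀/r = 6² × 0.05292 / 0.3810 ≈ 5.00
Z = 5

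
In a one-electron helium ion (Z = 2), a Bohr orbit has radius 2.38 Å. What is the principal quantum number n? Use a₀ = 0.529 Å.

r_n = n²a₀/Z ⇒ n² = rZ/a₀ = 2.38 × 2 / 0.529 ≈ 9.00
n = 3

3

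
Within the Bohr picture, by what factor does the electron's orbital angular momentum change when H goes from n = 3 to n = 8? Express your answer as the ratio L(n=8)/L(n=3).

8/3

L = nℏ depends only on n, so L ∝ n.
L(n=8)/L(n=3) = (8/3)^1 = 8/3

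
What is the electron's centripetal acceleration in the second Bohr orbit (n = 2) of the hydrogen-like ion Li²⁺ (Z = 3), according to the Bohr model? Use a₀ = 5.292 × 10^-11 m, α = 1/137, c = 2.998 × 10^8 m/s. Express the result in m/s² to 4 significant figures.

1.527 × 10^23 m/s²

r = n²a₀/Z = 7.056 × 10^-11 m, v = Zαc/n = 3.282 × 10^6 m/s
a = v²/r = (3.282 × 10^6)² / 7.056 × 10^-11 = 1.527 × 10^23 m/s²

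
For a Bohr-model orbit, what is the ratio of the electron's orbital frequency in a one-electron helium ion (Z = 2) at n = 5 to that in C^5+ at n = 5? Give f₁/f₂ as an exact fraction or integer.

1/9

f ∝ Z^2 · n^-3
f₁/f₂ = (2/6)^2 · (5/5)^-3 = 1/9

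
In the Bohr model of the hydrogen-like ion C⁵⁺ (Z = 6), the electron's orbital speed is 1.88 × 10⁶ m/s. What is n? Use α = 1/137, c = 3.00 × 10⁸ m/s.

7

v_n = Zαc/n ⇒ n = Zαc/v = 6 × 0.00730 × 3.00 × 10⁸ / 1.88 × 10⁶ ≈ 6.99
n = 7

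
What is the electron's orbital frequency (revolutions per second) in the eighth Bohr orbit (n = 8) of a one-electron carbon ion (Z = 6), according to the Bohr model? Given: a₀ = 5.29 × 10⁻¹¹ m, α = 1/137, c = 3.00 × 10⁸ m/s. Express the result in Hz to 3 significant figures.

r = n²a₀/Z = 5.64 × 10⁻¹⁰ m, v = Zαc/n = 1.64 × 10⁶ m/s
f = v/(2πr) = 4.63 × 10¹⁴ Hz

4.63 × 10¹⁴ Hz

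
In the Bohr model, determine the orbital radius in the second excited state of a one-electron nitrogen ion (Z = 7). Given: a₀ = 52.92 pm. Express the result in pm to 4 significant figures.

r_n = n²a₀/Z = 3² × 52.92 / 7
    = 9 × 52.92 / 7 = 68.04 pm

68.04 pm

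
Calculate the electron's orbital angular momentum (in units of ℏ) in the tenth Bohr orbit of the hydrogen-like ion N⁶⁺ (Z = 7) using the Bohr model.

L_n = nℏ, so L/ℏ = n = 10.

10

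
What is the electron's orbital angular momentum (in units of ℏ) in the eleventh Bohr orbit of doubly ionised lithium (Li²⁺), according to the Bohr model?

L_n = nℏ, so L/ℏ = n = 11.

11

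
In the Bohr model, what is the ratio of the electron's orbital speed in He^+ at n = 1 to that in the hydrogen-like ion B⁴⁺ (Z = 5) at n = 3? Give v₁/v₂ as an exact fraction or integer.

v ∝ Z^1 · n^-1
v₁/v₂ = (2/5)^1 · (1/3)^-1 = 6/5

6/5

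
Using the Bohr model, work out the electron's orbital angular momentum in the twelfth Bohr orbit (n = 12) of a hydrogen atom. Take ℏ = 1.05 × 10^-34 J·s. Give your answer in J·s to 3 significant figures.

1.26 × 10^-33 J·s

L_n = nℏ = 12 × 1.05 × 10^-34 = 1.26 × 10^-33 J·s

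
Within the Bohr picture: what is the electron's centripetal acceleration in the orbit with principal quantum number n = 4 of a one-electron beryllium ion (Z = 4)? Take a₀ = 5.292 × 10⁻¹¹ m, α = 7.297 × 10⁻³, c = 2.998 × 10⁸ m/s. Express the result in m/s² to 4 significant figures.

r = n²a₀/Z = 2.117 × 10⁻¹⁰ m, v = Zαc/n = 2.188 × 10⁶ m/s
a = v²/r = (2.188 × 10⁶)² / 2.117 × 10⁻¹⁰ = 2.261 × 10²² m/s²

2.261 × 10²² m/s²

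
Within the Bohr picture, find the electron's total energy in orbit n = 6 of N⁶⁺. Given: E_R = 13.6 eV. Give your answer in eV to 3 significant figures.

-18.5 eV

E_n = −E_R·Z²/n² = −13.6 × 7²/6² = -18.5 eV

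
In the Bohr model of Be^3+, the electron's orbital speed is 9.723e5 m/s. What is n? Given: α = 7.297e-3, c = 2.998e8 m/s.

9

v_n = Zαc/n ⇒ n = Zαc/v = 4 × 0.007297 × 2.998e8 / 9.723e5 ≈ 9.00
n = 9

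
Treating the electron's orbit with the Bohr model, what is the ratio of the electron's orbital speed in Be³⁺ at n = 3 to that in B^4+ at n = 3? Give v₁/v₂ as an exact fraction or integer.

v ∝ Z^1 · n^-1
v₁/v₂ = (4/5)^1 · (3/3)^-1 = 4/5

4/5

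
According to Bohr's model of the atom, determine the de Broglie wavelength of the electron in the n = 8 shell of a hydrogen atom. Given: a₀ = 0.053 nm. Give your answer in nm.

The Bohr quantisation condition is nλ = 2πr_n.
r_n = n²a₀/Z = 3.4 nm
λ = 2πr_n/n = 2π·3.4/8 = 2.7 nm

2.7 nm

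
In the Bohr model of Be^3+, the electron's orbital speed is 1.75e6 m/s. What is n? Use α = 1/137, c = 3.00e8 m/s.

5

v_n = Zαc/n ⇒ n = Zαc/v = 4 × 0.00730 × 3.00e8 / 1.75e6 ≈ 5.01
n = 5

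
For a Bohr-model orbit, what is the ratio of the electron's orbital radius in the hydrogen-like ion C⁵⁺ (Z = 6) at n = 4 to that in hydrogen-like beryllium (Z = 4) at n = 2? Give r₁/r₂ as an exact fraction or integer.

r ∝ Z^-1 · n^2
r₁/r₂ = (6/4)^-1 · (4/2)^2 = 8/3

8/3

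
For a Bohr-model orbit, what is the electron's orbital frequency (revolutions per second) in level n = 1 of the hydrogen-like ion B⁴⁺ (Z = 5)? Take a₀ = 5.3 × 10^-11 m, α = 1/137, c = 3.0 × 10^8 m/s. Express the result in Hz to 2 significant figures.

r = n²a₀/Z = 1.1 × 10^-11 m, v = Zαc/n = 1.1 × 10^7 m/s
f = v/(2πr) = 1.6 × 10^17 Hz

1.6 × 10^17 Hz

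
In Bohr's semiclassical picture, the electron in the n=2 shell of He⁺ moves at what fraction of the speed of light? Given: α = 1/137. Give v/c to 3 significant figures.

v_n = Zαc/n, so v/c = Zα/n = 2 × 0.00730 / 2 = 0.00730

0.00730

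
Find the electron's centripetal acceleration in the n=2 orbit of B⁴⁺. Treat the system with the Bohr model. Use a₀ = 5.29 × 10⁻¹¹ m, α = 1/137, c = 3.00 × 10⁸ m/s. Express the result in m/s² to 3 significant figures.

r = n²a₀/Z = 4.23 × 10⁻¹¹ m, v = Zαc/n = 5.47 × 10⁶ m/s
a = v²/r = (5.47 × 10⁶)² / 4.23 × 10⁻¹¹ = 7.08 × 10²³ m/s²

7.08 × 10²³ m/s²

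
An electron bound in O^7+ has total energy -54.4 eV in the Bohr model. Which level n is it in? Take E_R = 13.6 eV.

4

E_n = −E_R Z²/n² ⇒ n² = E_R Z²/(−E_n) = 13.6 × 8² / 54.4 ≈ 16.00
n = 4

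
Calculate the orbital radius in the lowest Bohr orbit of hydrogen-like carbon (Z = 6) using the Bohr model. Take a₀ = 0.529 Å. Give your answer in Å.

0.0882 Å

r_n = n²a₀/Z = 1² × 0.529 / 6
    = 1 × 0.529 / 6 = 0.0882 Å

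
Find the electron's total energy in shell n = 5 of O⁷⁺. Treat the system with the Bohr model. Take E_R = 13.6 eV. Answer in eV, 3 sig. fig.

E_n = −E_R·Z²/n² = −13.6 × 8²/5² = -34.8 eV

-34.8 eV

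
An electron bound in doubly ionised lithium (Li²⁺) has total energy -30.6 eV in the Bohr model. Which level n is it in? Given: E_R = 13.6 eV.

E_n = −E_R Z²/n² ⇒ n² = E_R Z²/(−E_n) = 13.6 × 3² / 30.6 ≈ 4.00
n = 2

2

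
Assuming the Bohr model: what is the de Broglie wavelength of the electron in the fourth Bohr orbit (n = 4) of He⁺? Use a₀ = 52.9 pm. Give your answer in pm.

665 pm

The Bohr quantisation condition is nλ = 2πr_n.
r_n = n²a₀/Z = 423 pm
λ = 2πr_n/n = 2π·423/4 = 665 pm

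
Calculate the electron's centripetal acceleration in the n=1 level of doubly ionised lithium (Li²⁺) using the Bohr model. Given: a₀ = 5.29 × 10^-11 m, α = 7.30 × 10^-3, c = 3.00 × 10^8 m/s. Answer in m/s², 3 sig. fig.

r = n²a₀/Z = 1.76 × 10^-11 m, v = Zαc/n = 6.57 × 10^6 m/s
a = v²/r = (6.57 × 10^6)² / 1.76 × 10^-11 = 2.45 × 10^24 m/s²

2.45 × 10^24 m/s²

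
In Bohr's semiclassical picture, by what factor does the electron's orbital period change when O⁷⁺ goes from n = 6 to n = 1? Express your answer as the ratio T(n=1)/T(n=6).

1/216

T ∝ Z^-2 · n^3; with Z fixed, T ∝ n^3.
T(n=1)/T(n=6) = (1/6)^3 = 1/216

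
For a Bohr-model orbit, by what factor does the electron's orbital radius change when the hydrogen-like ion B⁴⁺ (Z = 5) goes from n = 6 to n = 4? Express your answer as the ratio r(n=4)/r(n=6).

r ∝ Z^-1 · n^2; with Z fixed, r ∝ n^2.
r(n=4)/r(n=6) = (4/6)^2 = 4/9

4/9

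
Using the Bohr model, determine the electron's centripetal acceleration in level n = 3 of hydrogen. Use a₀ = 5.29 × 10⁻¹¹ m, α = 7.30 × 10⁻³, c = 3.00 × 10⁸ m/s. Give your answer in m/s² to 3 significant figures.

1.12 × 10²¹ m/s²

r = n²a₀/Z = 4.76 × 10⁻¹⁰ m, v = Zαc/n = 7.30 × 10⁵ m/s
a = v²/r = (7.30 × 10⁵)² / 4.76 × 10⁻¹⁰ = 1.12 × 10²¹ m/s²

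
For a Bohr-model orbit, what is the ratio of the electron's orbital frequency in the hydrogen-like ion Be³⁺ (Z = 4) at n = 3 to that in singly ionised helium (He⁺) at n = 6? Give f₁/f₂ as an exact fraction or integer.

f ∝ Z^2 · n^-3
f₁/f₂ = (4/2)^2 · (3/6)^-3 = 32

32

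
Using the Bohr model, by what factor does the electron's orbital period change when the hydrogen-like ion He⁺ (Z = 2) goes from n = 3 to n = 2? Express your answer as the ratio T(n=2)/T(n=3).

8/27

T ∝ Z^-2 · n^3; with Z fixed, T ∝ n^3.
T(n=2)/T(n=3) = (2/3)^3 = 8/27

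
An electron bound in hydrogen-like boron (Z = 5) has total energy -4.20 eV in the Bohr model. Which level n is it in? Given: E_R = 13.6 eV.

E_n = −E_R Z²/n² ⇒ n² = E_R Z²/(−E_n) = 13.6 × 5² / 4.20 ≈ 80.95
n = 9

9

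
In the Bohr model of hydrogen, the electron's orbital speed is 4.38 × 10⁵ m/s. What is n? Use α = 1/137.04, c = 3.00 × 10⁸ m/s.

5

v_n = Zαc/n ⇒ n = Zαc/v = 1 × 0.00730 × 3.00 × 10⁸ / 4.38 × 10⁵ ≈ 5.00
n = 5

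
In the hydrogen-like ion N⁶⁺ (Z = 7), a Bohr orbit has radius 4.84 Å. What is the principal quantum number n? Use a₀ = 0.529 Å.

r_n = n²a₀/Z ⇒ n² = rZ/a₀ = 4.84 × 7 / 0.529 ≈ 64.05
n = 8

8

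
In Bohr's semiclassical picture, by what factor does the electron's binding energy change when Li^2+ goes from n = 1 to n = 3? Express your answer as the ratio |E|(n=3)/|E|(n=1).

1/9

|E| ∝ Z^2 · n^-2; with Z fixed, |E| ∝ n^-2.
|E|(n=3)/|E|(n=1) = (3/1)^-2 = 1/9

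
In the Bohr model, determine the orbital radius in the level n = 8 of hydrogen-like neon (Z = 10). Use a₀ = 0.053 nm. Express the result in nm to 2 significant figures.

0.34 nm

r_n = n²a₀/Z = 8² × 0.053 / 10
    = 64 × 0.053 / 10 = 0.34 nm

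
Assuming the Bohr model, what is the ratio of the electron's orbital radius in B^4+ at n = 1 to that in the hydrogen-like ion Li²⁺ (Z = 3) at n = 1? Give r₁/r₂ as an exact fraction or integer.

3/5

r ∝ Z^-1 · n^2
r₁/r₂ = (5/3)^-1 · (1/1)^2 = 3/5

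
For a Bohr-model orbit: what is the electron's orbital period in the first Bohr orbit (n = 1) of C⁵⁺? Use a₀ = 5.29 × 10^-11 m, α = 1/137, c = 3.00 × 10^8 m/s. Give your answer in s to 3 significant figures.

r = n²a₀/Z = 1²·5.29 × 10^-11/6 = 8.82 × 10^-12 m
v = Zαc/n = 6·0.00730·3.00 × 10^8/1 = 1.31 × 10^7 m/s
T = 2πr/v = 4.22 × 10^-18 s

4.22 × 10^-18 s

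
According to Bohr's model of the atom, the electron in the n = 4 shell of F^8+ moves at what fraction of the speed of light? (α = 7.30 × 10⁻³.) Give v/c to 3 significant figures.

0.0164

v_n = Zαc/n, so v/c = Zα/n = 9 × 0.00730 / 4 = 0.0164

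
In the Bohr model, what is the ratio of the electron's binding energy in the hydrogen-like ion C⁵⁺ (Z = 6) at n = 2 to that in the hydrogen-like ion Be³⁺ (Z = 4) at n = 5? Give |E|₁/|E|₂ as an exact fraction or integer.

225/16

|E| ∝ Z^2 · n^-2
|E|₁/|E|₂ = (6/4)^2 · (2/5)^-2 = 225/16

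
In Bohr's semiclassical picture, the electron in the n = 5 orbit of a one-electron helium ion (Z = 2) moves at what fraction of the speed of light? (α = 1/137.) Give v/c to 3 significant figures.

v_n = Zαc/n, so v/c = Zα/n = 2 × 0.00730 / 5 = 0.00292

0.00292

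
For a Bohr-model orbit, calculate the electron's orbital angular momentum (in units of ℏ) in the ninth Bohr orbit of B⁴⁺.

L_n = nℏ, so L/ℏ = n = 9.

9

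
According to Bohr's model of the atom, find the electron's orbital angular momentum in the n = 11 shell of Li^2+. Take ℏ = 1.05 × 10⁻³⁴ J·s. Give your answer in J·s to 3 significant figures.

1.16 × 10⁻³³ J·s

L_n = nℏ = 11 × 1.05 × 10⁻³⁴ = 1.16 × 10⁻³³ J·s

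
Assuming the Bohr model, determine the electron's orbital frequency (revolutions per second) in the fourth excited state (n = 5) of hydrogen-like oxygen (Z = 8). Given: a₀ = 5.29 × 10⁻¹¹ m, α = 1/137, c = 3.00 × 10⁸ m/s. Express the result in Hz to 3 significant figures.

r = n²a₀/Z = 1.65 × 10⁻¹⁰ m, v = Zαc/n = 3.50 × 10⁶ m/s
f = v/(2πr) = 3.37 × 10¹⁵ Hz

3.37 × 10¹⁵ Hz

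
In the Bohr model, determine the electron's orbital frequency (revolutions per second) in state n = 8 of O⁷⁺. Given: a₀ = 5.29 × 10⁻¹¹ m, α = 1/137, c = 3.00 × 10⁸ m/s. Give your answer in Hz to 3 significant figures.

8.24 × 10¹⁴ Hz

r = n²a₀/Z = 4.23 × 10⁻¹⁰ m, v = Zαc/n = 2.19 × 10⁶ m/s
f = v/(2πr) = 8.24 × 10¹⁴ Hz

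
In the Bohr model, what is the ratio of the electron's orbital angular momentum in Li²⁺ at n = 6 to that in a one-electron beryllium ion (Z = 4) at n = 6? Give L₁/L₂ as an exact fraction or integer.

L = nℏ is independent of Z.
L₁/L₂ = n₁/n₂ = 6/6 = 1

1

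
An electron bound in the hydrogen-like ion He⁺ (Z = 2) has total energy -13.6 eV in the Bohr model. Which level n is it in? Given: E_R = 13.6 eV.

E_n = −E_R Z²/n² ⇒ n² = E_R Z²/(−E_n) = 13.6 × 2² / 13.6 ≈ 4.00
n = 2

2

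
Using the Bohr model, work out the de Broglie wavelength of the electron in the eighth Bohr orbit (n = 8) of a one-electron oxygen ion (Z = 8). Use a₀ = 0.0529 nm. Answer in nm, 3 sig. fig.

0.332 nm

The Bohr quantisation condition is nλ = 2πr_n.
r_n = n²a₀/Z = 0.423 nm
λ = 2πr_n/n = 2π·0.423/8 = 0.332 nm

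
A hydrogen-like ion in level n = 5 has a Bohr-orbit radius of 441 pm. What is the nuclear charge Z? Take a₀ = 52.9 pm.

3

r_n = n²a₀/Z ⇒ Z = n²a₀/r = 5² × 52.9 / 441 ≈ 3.00
Z = 3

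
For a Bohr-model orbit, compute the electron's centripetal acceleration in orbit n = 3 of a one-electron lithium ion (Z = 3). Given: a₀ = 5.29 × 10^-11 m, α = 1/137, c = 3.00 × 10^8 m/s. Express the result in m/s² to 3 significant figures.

r = n²a₀/Z = 1.59 × 10^-10 m, v = Zαc/n = 2.19 × 10^6 m/s
a = v²/r = (2.19 × 10^6)² / 1.59 × 10^-10 = 3.02 × 10^22 m/s²

3.02 × 10^22 m/s²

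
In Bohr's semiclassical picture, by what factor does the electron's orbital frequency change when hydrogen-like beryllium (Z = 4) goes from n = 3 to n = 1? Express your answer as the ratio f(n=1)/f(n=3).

27

f ∝ Z^2 · n^-3; with Z fixed, f ∝ n^-3.
f(n=1)/f(n=3) = (1/3)^-3 = 27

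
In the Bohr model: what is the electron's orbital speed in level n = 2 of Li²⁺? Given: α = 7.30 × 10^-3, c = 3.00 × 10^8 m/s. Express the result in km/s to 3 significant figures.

v_n = Zαc/n = 3 × 0.00730 × 3.00 × 10^8 / 2
    = 3280 km/s

3280 km/s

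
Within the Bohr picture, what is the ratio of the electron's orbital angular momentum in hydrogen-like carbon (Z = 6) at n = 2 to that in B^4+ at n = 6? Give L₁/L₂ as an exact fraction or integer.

1/3

L = nℏ is independent of Z.
L₁/L₂ = n₁/n₂ = 2/6 = 1/3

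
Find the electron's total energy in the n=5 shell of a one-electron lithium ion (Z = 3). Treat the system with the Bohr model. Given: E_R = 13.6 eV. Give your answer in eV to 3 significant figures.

E_n = −E_R·Z²/n² = −13.6 × 3²/5² = -4.90 eV

-4.90 eV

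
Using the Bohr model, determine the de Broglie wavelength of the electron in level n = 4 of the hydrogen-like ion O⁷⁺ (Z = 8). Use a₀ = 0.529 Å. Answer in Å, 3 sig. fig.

The Bohr quantisation condition is nλ = 2πr_n.
r_n = n²a₀/Z = 1.06 Å
λ = 2πr_n/n = 2π·1.06/4 = 1.66 Å

1.66 Å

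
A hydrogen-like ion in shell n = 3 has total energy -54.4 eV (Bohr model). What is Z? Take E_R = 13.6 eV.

6

E_n = −E_R Z²/n² ⇒ Z² = −E_n n²/E_R = 54.4 × 3² / 13.6 ≈ 36.00
Z = 6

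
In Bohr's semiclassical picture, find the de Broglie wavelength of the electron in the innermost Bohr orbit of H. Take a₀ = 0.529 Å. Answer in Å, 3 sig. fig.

3.32 Å

The Bohr quantisation condition is nλ = 2πr_n.
r_n = n²a₀/Z = 0.529 Å
λ = 2πr_n/n = 2π·0.529/1 = 3.32 Å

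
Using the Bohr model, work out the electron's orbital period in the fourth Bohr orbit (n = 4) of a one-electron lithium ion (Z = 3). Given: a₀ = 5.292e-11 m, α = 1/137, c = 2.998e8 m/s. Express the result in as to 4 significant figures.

r = n²a₀/Z = 4²·5.292e-11/3 = 2.822e-10 m
v = Zαc/n = 3·0.007299·2.998e8/4 = 1.641e6 m/s
T = 2πr/v = 1.081e-15 s = 1081 as

1081 as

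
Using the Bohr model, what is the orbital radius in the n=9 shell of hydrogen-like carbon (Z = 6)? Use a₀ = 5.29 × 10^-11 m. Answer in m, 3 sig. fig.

7.14 × 10^-10 m

r_n = n²a₀/Z = 9² × 5.29 × 10^-11 / 6
    = 81 × 5.29 × 10^-11 / 6 = 7.14 × 10^-10 m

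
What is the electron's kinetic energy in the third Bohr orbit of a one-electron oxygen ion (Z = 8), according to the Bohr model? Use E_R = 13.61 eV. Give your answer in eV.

For a Coulomb orbit the virial theorem gives K = −E_n.
E_n = −E_R·Z²/n², so K = E_R·Z²/n² = 13.61 × 8²/3² = 96.78 eV

96.78 eV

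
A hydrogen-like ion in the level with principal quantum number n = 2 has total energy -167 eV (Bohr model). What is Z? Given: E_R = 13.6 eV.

7

E_n = −E_R Z²/n² ⇒ Z² = −E_n n²/E_R = 167 × 2² / 13.6 ≈ 49.12
Z = 7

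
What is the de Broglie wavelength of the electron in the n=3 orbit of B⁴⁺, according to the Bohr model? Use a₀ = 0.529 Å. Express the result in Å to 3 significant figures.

The Bohr quantisation condition is nλ = 2πr_n.
r_n = n²a₀/Z = 0.952 Å
λ = 2πr_n/n = 2π·0.952/3 = 1.99 Å

1.99 Å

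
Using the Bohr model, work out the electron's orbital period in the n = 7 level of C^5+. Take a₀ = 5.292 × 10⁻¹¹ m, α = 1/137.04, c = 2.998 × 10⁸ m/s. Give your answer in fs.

r = n²a₀/Z = 7²·5.292 × 10⁻¹¹/6 = 4.322 × 10⁻¹⁰ m
v = Zαc/n = 6·0.007297·2.998 × 10⁸/7 = 1.875 × 10⁶ m/s
T = 2πr/v = 1.448 × 10⁻¹⁵ s = 1.448 fs

1.448 fs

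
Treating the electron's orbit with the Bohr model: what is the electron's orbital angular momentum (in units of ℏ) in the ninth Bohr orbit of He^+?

9

L_n = nℏ, so L/ℏ = n = 9.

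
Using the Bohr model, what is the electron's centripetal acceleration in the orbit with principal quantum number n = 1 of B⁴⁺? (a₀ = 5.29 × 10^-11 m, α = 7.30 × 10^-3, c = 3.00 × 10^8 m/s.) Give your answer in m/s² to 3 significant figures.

1.13 × 10^25 m/s²

r = n²a₀/Z = 1.06 × 10^-11 m, v = Zαc/n = 1.09 × 10^7 m/s
a = v²/r = (1.09 × 10^7)² / 1.06 × 10^-11 = 1.13 × 10^25 m/s²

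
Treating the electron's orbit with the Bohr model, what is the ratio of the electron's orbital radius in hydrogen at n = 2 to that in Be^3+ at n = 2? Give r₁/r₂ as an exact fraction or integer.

r ∝ Z^-1 · n^2
r₁/r₂ = (1/4)^-1 · (2/2)^2 = 4

4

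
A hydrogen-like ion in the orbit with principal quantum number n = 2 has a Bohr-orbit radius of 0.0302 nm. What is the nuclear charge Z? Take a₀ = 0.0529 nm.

7

r_n = n²a₀/Z ⇒ Z = n²a₀/r = 2² × 0.0529 / 0.0302 ≈ 7.01
Z = 7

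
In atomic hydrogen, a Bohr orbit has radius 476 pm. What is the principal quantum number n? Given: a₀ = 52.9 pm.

r_n = n²a₀/Z ⇒ n² = rZ/a₀ = 476 × 1 / 52.9 ≈ 9.00
n = 3

3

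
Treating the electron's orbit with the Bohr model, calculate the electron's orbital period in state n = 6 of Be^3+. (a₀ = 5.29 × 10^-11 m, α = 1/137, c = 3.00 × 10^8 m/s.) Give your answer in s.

2.05 × 10^-15 s

r = n²a₀/Z = 6²·5.29 × 10^-11/4 = 4.76 × 10^-10 m
v = Zαc/n = 4·0.00730·3.00 × 10^8/6 = 1.46 × 10^6 m/s
T = 2πr/v = 2.05 × 10^-15 s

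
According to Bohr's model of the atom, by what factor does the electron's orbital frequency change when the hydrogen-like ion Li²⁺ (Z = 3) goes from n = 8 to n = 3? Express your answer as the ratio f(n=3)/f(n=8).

f ∝ Z^2 · n^-3; with Z fixed, f ∝ n^-3.
f(n=3)/f(n=8) = (3/8)^-3 = 512/27

512/27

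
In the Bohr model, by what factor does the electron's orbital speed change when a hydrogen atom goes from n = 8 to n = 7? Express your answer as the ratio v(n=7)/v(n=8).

8/7

v ∝ Z^1 · n^-1; with Z fixed, v ∝ n^-1.
v(n=7)/v(n=8) = (7/8)^-1 = 8/7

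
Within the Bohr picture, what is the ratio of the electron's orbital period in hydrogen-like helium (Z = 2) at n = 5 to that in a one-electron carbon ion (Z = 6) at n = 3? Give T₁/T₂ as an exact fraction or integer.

T ∝ Z^-2 · n^3
T₁/T₂ = (2/6)^-2 · (5/3)^3 = 125/3

125/3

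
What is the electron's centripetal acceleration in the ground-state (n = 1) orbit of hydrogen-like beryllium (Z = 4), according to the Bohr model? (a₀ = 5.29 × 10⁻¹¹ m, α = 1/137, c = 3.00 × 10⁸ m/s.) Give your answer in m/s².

5.80 × 10²⁴ m/s²

r = n²a₀/Z = 1.32 × 10⁻¹¹ m, v = Zαc/n = 8.76 × 10⁶ m/s
a = v²/r = (8.76 × 10⁶)² / 1.32 × 10⁻¹¹ = 5.80 × 10²⁴ m/s²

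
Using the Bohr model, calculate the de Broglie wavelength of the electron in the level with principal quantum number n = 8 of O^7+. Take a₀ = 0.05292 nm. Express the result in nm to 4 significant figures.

The Bohr quantisation condition is nλ = 2πr_n.
r_n = n²a₀/Z = 0.4234 nm
λ = 2πr_n/n = 2π·0.4234/8 = 0.3325 nm

0.3325 nm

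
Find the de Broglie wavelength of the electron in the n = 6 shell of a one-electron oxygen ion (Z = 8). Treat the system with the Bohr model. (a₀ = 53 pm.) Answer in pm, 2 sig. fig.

250 pm

The Bohr quantisation condition is nλ = 2πr_n.
r_n = n²a₀/Z = 240 pm
λ = 2πr_n/n = 2π·240/6 = 250 pm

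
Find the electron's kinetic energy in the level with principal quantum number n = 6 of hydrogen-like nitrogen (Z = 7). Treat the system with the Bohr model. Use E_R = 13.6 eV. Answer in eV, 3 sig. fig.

For a Coulomb orbit the virial theorem gives K = −E_n.
E_n = −E_R·Z²/n², so K = E_R·Z²/n² = 13.6 × 7²/6² = 18.5 eV

18.5 eV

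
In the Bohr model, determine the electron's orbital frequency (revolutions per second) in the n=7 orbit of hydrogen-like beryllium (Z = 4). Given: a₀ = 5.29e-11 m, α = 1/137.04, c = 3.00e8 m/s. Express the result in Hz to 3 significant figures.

r = n²a₀/Z = 6.48e-10 m, v = Zαc/n = 1.25e6 m/s
f = v/(2πr) = 3.07e14 Hz

3.07e14 Hz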